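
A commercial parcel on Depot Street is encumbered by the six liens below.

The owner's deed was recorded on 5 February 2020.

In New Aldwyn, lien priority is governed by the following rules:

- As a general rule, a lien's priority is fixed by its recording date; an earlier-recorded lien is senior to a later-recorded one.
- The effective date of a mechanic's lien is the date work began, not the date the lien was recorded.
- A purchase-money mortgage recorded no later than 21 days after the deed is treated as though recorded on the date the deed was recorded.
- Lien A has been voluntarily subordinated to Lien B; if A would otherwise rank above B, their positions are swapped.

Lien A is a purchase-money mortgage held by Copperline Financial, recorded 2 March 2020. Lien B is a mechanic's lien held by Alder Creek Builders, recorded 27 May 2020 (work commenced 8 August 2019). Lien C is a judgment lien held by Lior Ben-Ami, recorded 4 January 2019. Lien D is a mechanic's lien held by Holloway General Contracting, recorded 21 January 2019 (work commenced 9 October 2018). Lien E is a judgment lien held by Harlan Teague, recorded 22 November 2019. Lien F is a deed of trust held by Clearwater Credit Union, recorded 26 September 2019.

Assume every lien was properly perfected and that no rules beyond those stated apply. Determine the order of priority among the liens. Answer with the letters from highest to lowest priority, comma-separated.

Effective dates: A was recorded 26 days after the deed, outside the 21-day window, so it keeps its recording date; B is treated as recorded 8 August 2019, the work-commencement date; D's effective date is 9 October 2018, when work began.
By effective date: D (9 October 2018), C (4 January 2019), B (8 August 2019), F (26 September 2019), E (22 November 2019), A (2 March 2020).
A already ranks below B; the subordination has no effect.

D, C, B, F, E, A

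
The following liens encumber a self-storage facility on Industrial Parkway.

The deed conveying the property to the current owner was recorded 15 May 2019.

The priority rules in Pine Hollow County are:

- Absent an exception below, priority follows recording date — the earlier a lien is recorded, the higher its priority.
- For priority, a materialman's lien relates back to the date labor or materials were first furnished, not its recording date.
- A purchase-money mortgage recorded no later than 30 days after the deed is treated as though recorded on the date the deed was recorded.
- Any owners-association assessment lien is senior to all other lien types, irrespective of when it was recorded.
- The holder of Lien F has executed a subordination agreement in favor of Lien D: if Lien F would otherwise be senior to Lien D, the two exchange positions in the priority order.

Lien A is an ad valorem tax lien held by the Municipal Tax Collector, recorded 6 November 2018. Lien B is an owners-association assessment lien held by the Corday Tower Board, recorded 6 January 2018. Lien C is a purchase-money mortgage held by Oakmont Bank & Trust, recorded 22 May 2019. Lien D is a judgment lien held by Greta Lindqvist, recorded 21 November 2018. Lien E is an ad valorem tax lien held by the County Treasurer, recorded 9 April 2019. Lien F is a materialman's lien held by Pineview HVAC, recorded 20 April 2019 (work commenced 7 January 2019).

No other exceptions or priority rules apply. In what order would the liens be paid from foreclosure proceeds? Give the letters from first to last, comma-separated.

B, A, D, F, E, C

Effective dates after the stated exceptions: C's effective date is the deed date, 15 May 2019; F relates back to 7 January 2019 (work commenced).
B, as an owners-association assessment lien, has superpriority and ranks first.
The other liens, earliest effective date first: A (6 November 2018), D (21 November 2018), F (7 January 2019), E (9 April 2019), C (15 May 2019).
F is already junior to D, so the subordination agreement changes nothing.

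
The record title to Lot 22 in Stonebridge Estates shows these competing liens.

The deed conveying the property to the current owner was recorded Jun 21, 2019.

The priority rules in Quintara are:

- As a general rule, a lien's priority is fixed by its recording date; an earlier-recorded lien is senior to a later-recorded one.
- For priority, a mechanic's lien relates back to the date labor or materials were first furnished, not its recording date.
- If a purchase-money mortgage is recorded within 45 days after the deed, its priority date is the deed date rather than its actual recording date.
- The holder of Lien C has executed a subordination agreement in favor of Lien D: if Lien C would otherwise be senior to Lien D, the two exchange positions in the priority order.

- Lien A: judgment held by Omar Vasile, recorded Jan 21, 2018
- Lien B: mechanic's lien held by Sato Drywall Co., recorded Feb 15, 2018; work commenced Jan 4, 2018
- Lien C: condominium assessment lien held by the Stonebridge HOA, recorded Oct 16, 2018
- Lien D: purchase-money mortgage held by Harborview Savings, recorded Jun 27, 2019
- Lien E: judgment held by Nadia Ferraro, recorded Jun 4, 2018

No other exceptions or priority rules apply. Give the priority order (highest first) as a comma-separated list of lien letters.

B, A, E, D, C

Adjusting effective dates: B is treated as recorded Jan 4, 2018, the work-commencement date; D relates back to the deed date Jun 21, 2019.
Ordering by effective date: B (Jan 4, 2018), A (Jan 21, 2018), E (Jun 4, 2018), C (Oct 16, 2018), D (Jun 21, 2019).
C is senior to D before the subordination, so the two trade places.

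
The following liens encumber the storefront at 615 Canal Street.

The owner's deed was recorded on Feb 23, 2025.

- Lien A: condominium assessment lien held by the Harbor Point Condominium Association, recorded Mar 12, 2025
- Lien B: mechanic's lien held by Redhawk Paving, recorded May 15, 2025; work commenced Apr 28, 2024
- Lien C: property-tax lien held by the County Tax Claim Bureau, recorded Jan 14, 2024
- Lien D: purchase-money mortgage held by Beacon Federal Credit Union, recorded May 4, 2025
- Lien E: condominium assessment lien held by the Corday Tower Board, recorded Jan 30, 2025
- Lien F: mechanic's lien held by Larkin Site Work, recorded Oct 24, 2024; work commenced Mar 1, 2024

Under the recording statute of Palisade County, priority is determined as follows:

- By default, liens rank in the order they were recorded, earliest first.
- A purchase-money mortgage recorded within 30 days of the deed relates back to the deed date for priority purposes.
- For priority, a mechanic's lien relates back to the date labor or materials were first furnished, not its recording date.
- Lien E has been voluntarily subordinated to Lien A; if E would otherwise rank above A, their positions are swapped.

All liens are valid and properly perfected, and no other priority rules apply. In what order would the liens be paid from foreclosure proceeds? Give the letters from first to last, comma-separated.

Effective dates: B's effective date is Apr 28, 2024, when work began; D missed the 30-day window (70 days after the deed), so its recording date stands; F's effective date is Mar 1, 2024, when work began.
By effective date: C (Jan 14, 2024), F (Mar 1, 2024), B (Apr 28, 2024), E (Jan 30, 2025), A (Mar 12, 2025), D (May 4, 2025).
E is senior to A before the subordination, so the two trade places.

C, F, B, A, E, D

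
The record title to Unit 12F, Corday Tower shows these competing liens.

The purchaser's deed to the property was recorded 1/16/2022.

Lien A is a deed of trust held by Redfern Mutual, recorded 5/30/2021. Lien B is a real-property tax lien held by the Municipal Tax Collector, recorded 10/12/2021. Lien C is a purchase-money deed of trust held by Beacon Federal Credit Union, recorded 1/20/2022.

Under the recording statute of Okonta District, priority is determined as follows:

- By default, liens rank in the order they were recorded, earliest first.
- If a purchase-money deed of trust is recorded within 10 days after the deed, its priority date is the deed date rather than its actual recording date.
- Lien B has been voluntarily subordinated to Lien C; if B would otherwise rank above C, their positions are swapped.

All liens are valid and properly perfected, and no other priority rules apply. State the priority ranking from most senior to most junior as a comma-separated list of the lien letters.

A, C, B

Adjusting effective dates: C's effective date is the deed date, 1/16/2022.
Sorted by effective date: A (5/30/2021), B (10/12/2021), C (1/16/2022).
B is senior to C before the subordination, so the two trade places.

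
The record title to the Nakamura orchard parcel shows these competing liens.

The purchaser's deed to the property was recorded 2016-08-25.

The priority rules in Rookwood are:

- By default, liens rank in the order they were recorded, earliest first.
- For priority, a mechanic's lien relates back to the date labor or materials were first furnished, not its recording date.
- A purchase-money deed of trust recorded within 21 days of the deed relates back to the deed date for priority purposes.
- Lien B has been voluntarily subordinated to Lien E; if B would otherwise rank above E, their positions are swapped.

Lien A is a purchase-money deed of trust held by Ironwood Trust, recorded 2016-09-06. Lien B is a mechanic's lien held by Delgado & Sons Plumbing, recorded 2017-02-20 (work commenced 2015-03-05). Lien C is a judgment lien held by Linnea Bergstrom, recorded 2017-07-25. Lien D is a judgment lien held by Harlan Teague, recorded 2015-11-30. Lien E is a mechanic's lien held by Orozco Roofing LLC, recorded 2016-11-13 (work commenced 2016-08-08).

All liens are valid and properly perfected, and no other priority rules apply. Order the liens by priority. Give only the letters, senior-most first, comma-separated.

Effective dates after the stated exceptions: A was recorded within the 21-day window, so its effective date is the deed date 2016-08-25; B relates back to 2015-03-05 (work commenced); E relates back to 2016-08-08 (work commenced).
Ordering by effective date: B (2015-03-05), D (2015-11-30), E (2016-08-08), A (2016-08-25), C (2017-07-25).
The subordination applies — B was senior to E — so B and E swap.

E, D, B, A, C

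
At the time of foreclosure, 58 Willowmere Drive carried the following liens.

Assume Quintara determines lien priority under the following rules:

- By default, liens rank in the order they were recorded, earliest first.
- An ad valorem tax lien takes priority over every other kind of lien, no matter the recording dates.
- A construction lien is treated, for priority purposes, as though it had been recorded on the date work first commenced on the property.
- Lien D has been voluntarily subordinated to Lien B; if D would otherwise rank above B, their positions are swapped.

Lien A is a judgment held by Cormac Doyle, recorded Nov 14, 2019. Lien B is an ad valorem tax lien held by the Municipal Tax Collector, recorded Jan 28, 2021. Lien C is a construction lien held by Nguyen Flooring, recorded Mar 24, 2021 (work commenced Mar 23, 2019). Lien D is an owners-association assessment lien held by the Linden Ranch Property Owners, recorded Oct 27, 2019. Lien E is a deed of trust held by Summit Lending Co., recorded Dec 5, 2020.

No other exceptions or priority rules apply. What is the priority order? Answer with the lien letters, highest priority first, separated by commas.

Effective dates: C is treated as recorded Mar 23, 2019, the work-commencement date.
B is an ad valorem tax lien and takes priority over every other lien.
Remaining liens by effective date: C (Mar 23, 2019), D (Oct 27, 2019), A (Nov 14, 2019), E (Dec 5, 2020).
D is already junior to B, so the subordination agreement changes nothing.

B, C, D, A, E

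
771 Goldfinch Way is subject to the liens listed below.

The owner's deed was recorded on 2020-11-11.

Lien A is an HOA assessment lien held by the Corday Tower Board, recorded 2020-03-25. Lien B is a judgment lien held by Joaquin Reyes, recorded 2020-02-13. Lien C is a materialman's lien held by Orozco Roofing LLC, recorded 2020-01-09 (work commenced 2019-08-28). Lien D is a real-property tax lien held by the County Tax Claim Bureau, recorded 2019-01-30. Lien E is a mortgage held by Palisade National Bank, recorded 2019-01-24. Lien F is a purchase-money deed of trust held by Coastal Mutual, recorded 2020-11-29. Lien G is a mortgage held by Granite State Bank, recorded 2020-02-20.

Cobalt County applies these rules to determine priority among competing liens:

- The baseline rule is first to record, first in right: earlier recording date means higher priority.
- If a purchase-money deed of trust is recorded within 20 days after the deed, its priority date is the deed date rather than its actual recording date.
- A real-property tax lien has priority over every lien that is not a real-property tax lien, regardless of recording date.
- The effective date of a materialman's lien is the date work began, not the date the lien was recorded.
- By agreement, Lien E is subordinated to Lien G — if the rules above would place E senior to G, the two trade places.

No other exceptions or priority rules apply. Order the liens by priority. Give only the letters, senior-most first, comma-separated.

Effective dates after the stated exceptions: C's effective date is 2019-08-28, when work began; F's effective date is the deed date, 2020-11-11.
D is a real-property tax lien and takes priority over every other lien.
Remaining liens by effective date: E (2019-01-24), C (2019-08-28), B (2020-02-13), G (2020-02-20), A (2020-03-25), F (2020-11-11).
E would otherwise be senior to G, so under the subordination agreement E and G exchange positions.

D, G, C, B, E, A, F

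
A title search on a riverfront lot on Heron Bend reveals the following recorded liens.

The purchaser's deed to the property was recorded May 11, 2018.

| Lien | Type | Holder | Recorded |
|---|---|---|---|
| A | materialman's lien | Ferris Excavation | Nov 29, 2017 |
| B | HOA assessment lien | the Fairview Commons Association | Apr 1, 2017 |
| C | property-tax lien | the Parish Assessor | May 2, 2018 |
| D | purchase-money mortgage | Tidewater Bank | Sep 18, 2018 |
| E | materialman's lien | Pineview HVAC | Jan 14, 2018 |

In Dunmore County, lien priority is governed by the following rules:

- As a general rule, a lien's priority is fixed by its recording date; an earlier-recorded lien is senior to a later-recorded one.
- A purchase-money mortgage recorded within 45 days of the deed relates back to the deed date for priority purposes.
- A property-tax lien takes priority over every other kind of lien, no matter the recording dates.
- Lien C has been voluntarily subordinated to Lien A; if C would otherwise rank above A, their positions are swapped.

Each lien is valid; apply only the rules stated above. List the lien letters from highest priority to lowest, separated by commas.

First, effective dates: D was recorded 130 days after the deed, outside the 45-day window, so it keeps its recording date.
C is a property-tax lien, so it outranks all other liens regardless of date.
The other liens, earliest effective date first: B (Apr 1, 2017), A (Nov 29, 2017), E (Jan 14, 2018), D (Sep 18, 2018).
C would otherwise be senior to A, so under the subordination agreement C and A exchange positions.

A, B, C, E, D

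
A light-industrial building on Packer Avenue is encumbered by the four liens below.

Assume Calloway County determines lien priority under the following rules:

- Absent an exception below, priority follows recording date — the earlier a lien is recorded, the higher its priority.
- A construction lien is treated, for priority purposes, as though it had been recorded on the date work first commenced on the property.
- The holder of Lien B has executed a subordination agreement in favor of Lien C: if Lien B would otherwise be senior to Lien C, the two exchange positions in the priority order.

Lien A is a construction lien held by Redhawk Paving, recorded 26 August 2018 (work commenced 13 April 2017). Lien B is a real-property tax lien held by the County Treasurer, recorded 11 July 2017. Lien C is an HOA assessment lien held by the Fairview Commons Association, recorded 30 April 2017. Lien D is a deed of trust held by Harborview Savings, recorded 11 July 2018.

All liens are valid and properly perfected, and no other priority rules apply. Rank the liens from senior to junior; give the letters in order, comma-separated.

Effective dates after the stated exceptions: A is treated as recorded 13 April 2017, the work-commencement date.
Sorted by effective date: A (13 April 2017), C (30 April 2017), B (11 July 2017), D (11 July 2018).
B already ranks below C; the subordination has no effect.

A, C, B, D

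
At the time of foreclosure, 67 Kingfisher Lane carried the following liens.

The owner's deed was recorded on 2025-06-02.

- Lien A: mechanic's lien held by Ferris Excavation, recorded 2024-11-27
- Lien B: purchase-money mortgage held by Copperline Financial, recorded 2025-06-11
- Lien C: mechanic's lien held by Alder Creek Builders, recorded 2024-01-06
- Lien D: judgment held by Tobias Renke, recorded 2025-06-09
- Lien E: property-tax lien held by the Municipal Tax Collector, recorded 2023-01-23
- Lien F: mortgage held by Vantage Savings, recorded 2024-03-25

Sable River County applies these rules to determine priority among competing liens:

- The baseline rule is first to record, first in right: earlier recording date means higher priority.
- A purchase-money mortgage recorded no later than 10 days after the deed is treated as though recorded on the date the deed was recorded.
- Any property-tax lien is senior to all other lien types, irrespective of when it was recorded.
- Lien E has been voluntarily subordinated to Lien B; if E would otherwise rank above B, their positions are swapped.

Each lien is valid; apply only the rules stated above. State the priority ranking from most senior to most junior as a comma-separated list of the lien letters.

Effective dates after the stated exceptions: B relates back to the deed date 2025-06-02.
As a property-tax lien, E is senior to every other lien.
Among the remaining liens, by effective date: C (2024-01-06), F (2024-03-25), A (2024-11-27), B (2025-06-02), D (2025-06-09).
The subordination applies — E was senior to B — so E and B swap.

B, C, F, A, E, D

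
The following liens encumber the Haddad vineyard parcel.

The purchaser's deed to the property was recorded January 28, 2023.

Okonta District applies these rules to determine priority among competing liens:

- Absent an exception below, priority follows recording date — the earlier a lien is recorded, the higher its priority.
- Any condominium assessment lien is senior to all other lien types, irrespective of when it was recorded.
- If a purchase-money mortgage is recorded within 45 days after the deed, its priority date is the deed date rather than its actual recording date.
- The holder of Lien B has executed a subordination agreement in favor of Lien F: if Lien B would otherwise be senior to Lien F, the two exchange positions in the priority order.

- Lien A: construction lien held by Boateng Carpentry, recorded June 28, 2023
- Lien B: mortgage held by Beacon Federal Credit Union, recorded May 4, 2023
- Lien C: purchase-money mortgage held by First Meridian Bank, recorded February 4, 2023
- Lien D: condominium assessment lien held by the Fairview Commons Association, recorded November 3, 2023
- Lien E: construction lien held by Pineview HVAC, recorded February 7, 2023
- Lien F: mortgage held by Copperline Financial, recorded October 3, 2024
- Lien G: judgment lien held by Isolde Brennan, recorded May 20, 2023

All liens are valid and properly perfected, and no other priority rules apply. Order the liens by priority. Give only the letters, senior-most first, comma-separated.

D, C, E, F, G, A, B

First, effective dates: C was recorded within the 45-day window, so its effective date is the deed date January 28, 2023.
As a condominium assessment lien, D is senior to every other lien.
The other liens, earliest effective date first: C (January 28, 2023), E (February 7, 2023), B (May 4, 2023), G (May 20, 2023), A (June 28, 2023), F (October 3, 2024).
Because B would otherwise rank above F, the subordination swaps them.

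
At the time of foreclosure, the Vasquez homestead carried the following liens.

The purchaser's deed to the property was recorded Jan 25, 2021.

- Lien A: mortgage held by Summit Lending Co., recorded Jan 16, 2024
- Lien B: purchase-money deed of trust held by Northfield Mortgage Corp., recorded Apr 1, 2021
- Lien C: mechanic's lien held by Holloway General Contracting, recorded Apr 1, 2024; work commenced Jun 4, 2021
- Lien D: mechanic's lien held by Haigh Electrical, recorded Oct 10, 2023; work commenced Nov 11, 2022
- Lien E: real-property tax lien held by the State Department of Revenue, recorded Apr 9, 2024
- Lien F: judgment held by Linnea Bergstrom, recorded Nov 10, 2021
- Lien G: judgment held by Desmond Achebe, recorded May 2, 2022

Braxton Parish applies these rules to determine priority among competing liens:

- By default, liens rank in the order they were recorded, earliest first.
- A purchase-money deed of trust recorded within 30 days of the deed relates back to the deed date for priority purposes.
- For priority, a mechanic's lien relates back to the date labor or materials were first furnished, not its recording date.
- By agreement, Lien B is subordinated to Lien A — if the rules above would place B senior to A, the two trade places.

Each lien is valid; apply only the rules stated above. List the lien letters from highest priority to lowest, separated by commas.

A, C, F, G, D, B, E

First, effective dates: B missed the 30-day window (66 days after the deed), so its recording date stands; C is treated as recorded Jun 4, 2021, the work-commencement date; D is treated as recorded Nov 11, 2022, the work-commencement date.
Sorted by effective date: B (Apr 1, 2021), C (Jun 4, 2021), F (Nov 10, 2021), G (May 2, 2022), D (Nov 11, 2022), A (Jan 16, 2024), E (Apr 9, 2024).
The subordination applies — B was senior to A — so B and A swap.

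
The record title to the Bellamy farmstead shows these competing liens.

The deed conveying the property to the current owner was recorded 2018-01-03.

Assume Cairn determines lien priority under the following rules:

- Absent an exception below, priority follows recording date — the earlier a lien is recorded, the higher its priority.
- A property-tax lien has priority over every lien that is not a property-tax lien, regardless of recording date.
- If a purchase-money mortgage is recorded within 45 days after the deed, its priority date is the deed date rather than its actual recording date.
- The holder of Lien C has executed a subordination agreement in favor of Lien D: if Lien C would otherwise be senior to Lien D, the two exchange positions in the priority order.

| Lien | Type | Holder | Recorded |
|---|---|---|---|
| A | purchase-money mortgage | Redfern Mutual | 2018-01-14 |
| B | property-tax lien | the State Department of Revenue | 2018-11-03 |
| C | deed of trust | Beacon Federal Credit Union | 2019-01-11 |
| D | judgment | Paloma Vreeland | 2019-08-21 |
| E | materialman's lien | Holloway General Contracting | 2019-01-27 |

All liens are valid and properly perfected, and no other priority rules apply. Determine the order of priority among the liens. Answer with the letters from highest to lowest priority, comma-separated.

B, A, D, E, C

Adjusting effective dates: A was recorded within the 45-day window, so its effective date is the deed date 2018-01-03.
As a property-tax lien, B is senior to every other lien.
Ordering the rest by effective date: A (2018-01-03), C (2019-01-11), E (2019-01-27), D (2019-08-21).
The subordination applies — C was senior to D — so C and D swap.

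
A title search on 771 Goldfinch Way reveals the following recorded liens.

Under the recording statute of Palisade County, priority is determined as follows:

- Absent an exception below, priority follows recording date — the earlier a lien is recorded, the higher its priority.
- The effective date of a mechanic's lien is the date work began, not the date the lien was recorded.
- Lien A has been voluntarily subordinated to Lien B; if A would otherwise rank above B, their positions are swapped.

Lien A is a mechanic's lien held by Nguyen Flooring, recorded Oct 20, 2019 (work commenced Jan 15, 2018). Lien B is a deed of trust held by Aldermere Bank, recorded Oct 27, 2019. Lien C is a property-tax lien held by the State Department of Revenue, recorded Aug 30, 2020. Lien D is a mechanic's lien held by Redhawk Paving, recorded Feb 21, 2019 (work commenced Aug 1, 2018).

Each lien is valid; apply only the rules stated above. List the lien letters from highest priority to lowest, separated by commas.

Effective dates: A relates back to Jan 15, 2018 (work commenced); D's effective date is Aug 1, 2018, when work began.
By effective date, earliest first: A (Jan 15, 2018), D (Aug 1, 2018), B (Oct 27, 2019), C (Aug 30, 2020).
A is senior to B before the subordination, so the two trade places.

B, D, A, C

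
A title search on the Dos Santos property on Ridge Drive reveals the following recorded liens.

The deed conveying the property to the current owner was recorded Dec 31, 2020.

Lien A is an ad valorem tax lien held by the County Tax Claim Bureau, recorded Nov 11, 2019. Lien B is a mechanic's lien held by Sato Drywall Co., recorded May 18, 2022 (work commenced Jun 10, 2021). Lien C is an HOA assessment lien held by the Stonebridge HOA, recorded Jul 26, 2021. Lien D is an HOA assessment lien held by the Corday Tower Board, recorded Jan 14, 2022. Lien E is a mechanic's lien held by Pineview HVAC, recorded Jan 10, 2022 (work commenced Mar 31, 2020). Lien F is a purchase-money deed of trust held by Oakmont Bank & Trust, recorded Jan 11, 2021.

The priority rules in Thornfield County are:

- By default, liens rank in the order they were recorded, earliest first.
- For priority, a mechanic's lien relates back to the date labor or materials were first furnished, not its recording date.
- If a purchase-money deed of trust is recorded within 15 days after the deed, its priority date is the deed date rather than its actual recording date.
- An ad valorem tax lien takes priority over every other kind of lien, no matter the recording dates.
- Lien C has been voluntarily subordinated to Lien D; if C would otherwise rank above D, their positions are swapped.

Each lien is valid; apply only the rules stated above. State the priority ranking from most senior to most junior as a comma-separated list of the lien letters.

Effective dates: B's effective date is Jun 10, 2021, when work began; E relates back to Mar 31, 2020 (work commenced); F was recorded within the 15-day window, so its effective date is the deed date Dec 31, 2020.
A is an ad valorem tax lien and takes priority over every other lien.
The other liens, earliest effective date first: E (Mar 31, 2020), F (Dec 31, 2020), B (Jun 10, 2021), C (Jul 26, 2021), D (Jan 14, 2022).
C is senior to D before the subordination, so the two trade places.

A, E, F, B, D, C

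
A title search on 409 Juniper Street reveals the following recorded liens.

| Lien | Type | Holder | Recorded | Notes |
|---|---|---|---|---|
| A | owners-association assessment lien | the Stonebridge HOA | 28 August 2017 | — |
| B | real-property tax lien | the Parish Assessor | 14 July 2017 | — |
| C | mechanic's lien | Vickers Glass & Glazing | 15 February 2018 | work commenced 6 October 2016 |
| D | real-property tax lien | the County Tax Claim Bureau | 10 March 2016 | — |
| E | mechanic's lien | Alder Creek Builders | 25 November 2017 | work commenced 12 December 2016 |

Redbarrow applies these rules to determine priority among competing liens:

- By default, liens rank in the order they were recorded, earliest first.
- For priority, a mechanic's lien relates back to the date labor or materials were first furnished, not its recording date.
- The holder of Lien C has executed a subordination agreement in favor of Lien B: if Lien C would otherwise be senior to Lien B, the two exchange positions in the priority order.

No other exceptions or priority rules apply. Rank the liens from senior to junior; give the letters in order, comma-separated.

D, B, E, C, A

First, effective dates: C is treated as recorded 6 October 2016, the work-commencement date; E relates back to 12 December 2016 (work commenced).
By effective date, earliest first: D (10 March 2016), C (6 October 2016), E (12 December 2016), B (14 July 2017), A (28 August 2017).
C would otherwise be senior to B, so under the subordination agreement C and B exchange positions.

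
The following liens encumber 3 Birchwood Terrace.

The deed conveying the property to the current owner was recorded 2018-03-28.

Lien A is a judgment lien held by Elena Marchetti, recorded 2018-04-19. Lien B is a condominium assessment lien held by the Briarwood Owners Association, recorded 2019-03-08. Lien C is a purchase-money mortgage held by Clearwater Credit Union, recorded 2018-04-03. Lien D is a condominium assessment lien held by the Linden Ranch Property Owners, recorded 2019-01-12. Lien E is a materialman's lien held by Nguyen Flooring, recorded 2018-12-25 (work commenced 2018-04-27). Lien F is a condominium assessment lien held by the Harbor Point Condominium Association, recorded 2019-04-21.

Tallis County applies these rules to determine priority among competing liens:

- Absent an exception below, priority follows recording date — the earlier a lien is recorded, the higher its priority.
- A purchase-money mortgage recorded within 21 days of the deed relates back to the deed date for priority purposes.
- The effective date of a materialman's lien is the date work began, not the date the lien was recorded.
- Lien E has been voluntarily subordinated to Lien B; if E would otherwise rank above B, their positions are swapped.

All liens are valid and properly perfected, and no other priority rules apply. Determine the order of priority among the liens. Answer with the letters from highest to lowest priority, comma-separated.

C, A, B, D, E, F

First, effective dates: C relates back to the deed date 2018-03-28; E's effective date is 2018-04-27, when work began.
By effective date, earliest first: C (2018-03-28), A (2018-04-19), E (2018-04-27), D (2019-01-12), B (2019-03-08), F (2019-04-21).
Because E would otherwise rank above B, the subordination swaps them.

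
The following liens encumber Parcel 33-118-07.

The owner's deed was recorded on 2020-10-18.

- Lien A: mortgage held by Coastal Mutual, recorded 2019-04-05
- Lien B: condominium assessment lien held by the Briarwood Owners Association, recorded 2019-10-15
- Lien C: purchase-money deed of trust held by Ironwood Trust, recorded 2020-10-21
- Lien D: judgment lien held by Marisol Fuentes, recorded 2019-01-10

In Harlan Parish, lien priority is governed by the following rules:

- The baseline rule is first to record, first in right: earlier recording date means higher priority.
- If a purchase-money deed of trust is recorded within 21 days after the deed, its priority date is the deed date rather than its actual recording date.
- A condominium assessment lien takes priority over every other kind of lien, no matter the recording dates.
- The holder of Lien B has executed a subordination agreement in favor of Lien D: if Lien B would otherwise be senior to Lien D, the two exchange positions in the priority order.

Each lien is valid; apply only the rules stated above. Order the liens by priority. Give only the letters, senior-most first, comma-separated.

First, effective dates: C was recorded within the 21-day window, so its effective date is the deed date 2020-10-18.
As a condominium assessment lien, B is senior to every other lien.
The other liens, earliest effective date first: D (2019-01-10), A (2019-04-05), C (2020-10-18).
B is senior to D before the subordination, so the two trade places.

D, B, A, C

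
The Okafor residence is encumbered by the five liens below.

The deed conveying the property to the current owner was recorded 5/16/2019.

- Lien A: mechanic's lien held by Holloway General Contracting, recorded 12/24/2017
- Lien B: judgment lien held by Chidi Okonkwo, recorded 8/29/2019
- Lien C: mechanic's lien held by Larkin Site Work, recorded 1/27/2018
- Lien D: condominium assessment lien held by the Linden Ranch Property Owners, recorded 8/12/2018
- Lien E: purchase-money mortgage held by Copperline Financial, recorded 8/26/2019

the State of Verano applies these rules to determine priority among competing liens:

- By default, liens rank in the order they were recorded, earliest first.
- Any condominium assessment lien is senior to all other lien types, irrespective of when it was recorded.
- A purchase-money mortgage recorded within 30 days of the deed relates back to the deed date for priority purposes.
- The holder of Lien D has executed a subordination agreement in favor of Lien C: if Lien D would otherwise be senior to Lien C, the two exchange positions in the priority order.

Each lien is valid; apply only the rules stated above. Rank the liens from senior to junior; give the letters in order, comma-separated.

First, effective dates: E was recorded 102 days after the deed — beyond 30 days — so no relation-back applies.
As a condominium assessment lien, D is senior to every other lien.
Among the remaining liens, by effective date: A (12/24/2017), C (1/27/2018), E (8/26/2019), B (8/29/2019).
D would otherwise be senior to C, so under the subordination agreement D and C exchange positions.

C, A, D, E, B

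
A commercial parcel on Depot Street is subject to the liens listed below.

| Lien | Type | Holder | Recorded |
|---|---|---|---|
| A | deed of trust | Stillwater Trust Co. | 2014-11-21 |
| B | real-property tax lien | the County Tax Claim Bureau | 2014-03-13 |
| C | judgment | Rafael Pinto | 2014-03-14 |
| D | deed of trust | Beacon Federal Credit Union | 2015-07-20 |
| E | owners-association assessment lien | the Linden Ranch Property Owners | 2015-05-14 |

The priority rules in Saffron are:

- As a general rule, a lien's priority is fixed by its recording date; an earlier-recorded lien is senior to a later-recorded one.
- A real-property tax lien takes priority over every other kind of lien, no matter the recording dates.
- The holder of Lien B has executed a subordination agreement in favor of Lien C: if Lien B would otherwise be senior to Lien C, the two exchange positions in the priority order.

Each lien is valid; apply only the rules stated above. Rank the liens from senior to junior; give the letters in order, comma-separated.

C, B, A, E, D

As a real-property tax lien, B is senior to every other lien.
The other liens, earliest effective date first: C (2014-03-14), A (2014-11-21), E (2015-05-14), D (2015-07-20).
B is senior to C before the subordination, so the two trade places.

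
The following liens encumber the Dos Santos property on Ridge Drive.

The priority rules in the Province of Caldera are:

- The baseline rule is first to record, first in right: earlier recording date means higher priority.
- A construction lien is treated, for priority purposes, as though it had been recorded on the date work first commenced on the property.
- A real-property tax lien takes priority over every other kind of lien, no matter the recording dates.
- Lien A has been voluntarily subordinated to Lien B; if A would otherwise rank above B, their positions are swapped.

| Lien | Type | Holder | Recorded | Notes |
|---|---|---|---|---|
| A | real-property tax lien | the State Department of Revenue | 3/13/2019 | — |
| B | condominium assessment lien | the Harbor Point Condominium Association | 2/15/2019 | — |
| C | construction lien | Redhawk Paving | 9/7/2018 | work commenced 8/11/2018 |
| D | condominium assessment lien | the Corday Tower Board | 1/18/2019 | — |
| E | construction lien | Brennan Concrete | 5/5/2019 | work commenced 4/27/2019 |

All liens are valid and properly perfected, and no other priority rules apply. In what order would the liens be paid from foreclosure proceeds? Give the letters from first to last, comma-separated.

Effective dates after the stated exceptions: C's effective date is 8/11/2018, when work began; E's effective date is 4/27/2019, when work began.
A is a real-property tax lien, so it outranks all other liens regardless of date.
Among the remaining liens, by effective date: C (8/11/2018), D (1/18/2019), B (2/15/2019), E (4/27/2019).
The subordination applies — A was senior to B — so A and B swap.

B, C, D, A, E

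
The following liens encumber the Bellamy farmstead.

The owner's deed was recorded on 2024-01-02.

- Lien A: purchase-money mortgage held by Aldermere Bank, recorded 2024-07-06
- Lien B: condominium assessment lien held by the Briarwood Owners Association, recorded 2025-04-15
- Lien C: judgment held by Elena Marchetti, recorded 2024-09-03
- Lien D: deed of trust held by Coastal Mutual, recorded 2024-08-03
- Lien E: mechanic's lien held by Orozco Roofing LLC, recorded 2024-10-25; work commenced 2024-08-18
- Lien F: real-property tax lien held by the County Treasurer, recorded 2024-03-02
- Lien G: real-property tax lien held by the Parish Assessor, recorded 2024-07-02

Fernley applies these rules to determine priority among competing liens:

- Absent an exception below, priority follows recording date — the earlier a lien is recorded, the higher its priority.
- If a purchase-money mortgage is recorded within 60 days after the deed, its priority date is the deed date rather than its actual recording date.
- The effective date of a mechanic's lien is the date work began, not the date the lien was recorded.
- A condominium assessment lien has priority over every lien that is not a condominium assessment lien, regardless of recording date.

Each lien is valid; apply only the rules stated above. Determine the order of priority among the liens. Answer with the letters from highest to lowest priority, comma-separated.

First, effective dates: A was recorded 186 days after the deed, outside the 60-day window, so it keeps its recording date; E's effective date is 2024-08-18, when work began.
B is a condominium assessment lien and takes priority over every other lien.
The other liens, earliest effective date first: F (2024-03-02), G (2024-07-02), A (2024-07-06), D (2024-08-03), E (2024-08-18), C (2024-09-03).

B, F, G, A, D, E, C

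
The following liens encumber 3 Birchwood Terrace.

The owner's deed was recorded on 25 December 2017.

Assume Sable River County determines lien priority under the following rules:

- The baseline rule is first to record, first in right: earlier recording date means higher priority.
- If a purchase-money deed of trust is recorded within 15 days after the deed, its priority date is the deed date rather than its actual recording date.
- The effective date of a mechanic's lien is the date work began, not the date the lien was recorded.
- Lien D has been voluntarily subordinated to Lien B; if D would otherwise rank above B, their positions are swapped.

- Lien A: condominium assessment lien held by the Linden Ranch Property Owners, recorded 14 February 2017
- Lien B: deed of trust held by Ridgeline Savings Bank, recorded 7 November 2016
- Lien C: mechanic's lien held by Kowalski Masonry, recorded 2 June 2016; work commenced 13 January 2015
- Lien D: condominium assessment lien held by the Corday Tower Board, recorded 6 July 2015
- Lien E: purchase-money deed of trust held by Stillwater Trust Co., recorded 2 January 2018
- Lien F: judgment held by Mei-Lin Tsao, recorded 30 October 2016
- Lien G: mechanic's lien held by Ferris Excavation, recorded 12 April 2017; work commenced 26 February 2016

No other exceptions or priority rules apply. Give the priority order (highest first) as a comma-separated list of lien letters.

First, effective dates: C relates back to 13 January 2015 (work commenced); E's effective date is the deed date, 25 December 2017; G's effective date is 26 February 2016, when work began.
Sorted by effective date: C (13 January 2015), D (6 July 2015), G (26 February 2016), F (30 October 2016), B (7 November 2016), A (14 February 2017), E (25 December 2017).
The subordination applies — D was senior to B — so D and B swap.

C, B, G, F, D, A, E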